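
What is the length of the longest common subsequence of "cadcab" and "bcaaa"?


LCS of "cadcab" and "bcaaa"
DP table:
           b    c    a    a    a
      0    0    0    0    0    0
  c   0    0    1    1    1    1
  a   0    0    1    2    2    2
  d   0    0    1    2    2    2
  c   0    0    1    2    2    2
  a   0    0    1    2    3    3
  b   0    1    1    2    3    3
LCS length = dp[6][5] = 3

3


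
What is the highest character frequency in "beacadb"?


Input: beacadb
Character counts:
  'a': 2
  'b': 2
  'c': 1
  'd': 1
  'e': 1
Maximum frequency: 2

2


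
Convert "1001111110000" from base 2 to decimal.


Input: "1001111110000" in base 2
Positional expansion:
  Digit '1' (value 1) x 2^12 = 4096
  Digit '0' (value 0) x 2^11 = 0
  Digit '0' (value 0) x 2^10 = 0
  Digit '1' (value 1) x 2^9 = 512
  Digit '1' (value 1) x 2^8 = 256
  Digit '1' (value 1) x 2^7 = 128
  Digit '1' (value 1) x 2^6 = 64
  Digit '1' (value 1) x 2^5 = 32
  Digit '1' (value 1) x 2^4 = 16
  Digit '0' (value 0) x 2^3 = 0
  Digit '0' (value 0) x 2^2 = 0
  Digit '0' (value 0) x 2^1 = 0
  Digit '0' (value 0) x 2^0 = 0
Sum = 5104

5104


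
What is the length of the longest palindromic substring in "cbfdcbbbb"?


Input: "cbfdcbbbb"
Checking substrings for palindromes:
  [5:9] "bbbb" (len 4) => palindrome
  [5:8] "bbb" (len 3) => palindrome
  [6:9] "bbb" (len 3) => palindrome
  [5:7] "bb" (len 2) => palindrome
  [6:8] "bb" (len 2) => palindrome
  [7:9] "bb" (len 2) => palindrome
Longest palindromic substring: "bbbb" with length 4

4


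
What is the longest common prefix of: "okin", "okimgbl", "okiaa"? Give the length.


Words: okin, okimgbl, okiaa
  Position 0: all 'o' => match
  Position 1: all 'k' => match
  Position 2: all 'i' => match
  Position 3: ('n', 'm', 'a') => mismatch, stop
LCP = "oki" (length 3)

3


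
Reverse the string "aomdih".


Input: aomdih
Reading characters right to left:
  Position 5: 'h'
  Position 4: 'i'
  Position 3: 'd'
  Position 2: 'm'
  Position 1: 'o'
  Position 0: 'a'
Reversed: hidmoa

hidmoa


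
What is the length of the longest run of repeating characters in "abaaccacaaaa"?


Input: "abaaccacaaaa"
Scanning for longest run:
  Position 1 ('b'): new char, reset run to 1
  Position 2 ('a'): new char, reset run to 1
  Position 3 ('a'): continues run of 'a', length=2
  Position 4 ('c'): new char, reset run to 1
  Position 5 ('c'): continues run of 'c', length=2
  Position 6 ('a'): new char, reset run to 1
  Position 7 ('c'): new char, reset run to 1
  Position 8 ('a'): new char, reset run to 1
  Position 9 ('a'): continues run of 'a', length=2
  Position 10 ('a'): continues run of 'a', length=3
  Position 11 ('a'): continues run of 'a', length=4
Longest run: 'a' with length 4

4


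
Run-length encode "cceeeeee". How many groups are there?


Input: cceeeeee
Scanning for consecutive runs:
  Group 1: 'c' x 2 (positions 0-1)
  Group 2: 'e' x 6 (positions 2-7)
Total groups: 2

2


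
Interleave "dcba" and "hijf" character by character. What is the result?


Interleaving "dcba" and "hijf":
  Position 0: 'd' from first, 'h' from second => "dh"
  Position 1: 'c' from first, 'i' from second => "ci"
  Position 2: 'b' from first, 'j' from second => "bj"
  Position 3: 'a' from first, 'f' from second => "af"
Result: dhcibjaf

dhcibjaf


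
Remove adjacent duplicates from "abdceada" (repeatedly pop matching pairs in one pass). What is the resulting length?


Input: abdceada
Stack-based adjacent duplicate removal:
  Read 'a': push. Stack: a
  Read 'b': push. Stack: ab
  Read 'd': push. Stack: abd
  Read 'c': push. Stack: abdc
  Read 'e': push. Stack: abdce
  Read 'a': push. Stack: abdcea
  Read 'd': push. Stack: abdcead
  Read 'a': push. Stack: abdceada
Final stack: "abdceada" (length 8)

8


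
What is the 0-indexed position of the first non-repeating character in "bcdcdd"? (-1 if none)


Input: bcdcdd
Character frequencies:
  'b': 1
  'c': 2
  'd': 3
Scanning left to right for freq == 1:
  Position 0 ('b'): unique! => answer = 0

0


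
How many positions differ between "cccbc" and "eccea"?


Comparing "cccbc" and "eccea" position by position:
  Position 0: 'c' vs 'e' => DIFFER
  Position 1: 'c' vs 'c' => same
  Position 2: 'c' vs 'c' => same
  Position 3: 'b' vs 'e' => DIFFER
  Position 4: 'c' vs 'a' => DIFFER
Positions that differ: 3

3


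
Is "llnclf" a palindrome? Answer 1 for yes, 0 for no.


Input: llnclf
Reversed: flcnll
  Compare pos 0 ('l') with pos 5 ('f'): MISMATCH
  Compare pos 1 ('l') with pos 4 ('l'): match
  Compare pos 2 ('n') with pos 3 ('c'): MISMATCH
Result: not a palindrome

0


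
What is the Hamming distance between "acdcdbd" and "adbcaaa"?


Comparing "acdcdbd" and "adbcaaa" position by position:
  Position 0: 'a' vs 'a' => same
  Position 1: 'c' vs 'd' => differ
  Position 2: 'd' vs 'b' => differ
  Position 3: 'c' vs 'c' => same
  Position 4: 'd' vs 'a' => differ
  Position 5: 'b' vs 'a' => differ
  Position 6: 'd' vs 'a' => differ
Total differences (Hamming distance): 5

5


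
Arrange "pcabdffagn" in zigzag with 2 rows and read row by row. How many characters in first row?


Zigzag "pcabdffagn" into 2 rows:
Placing characters:
  'p' => row 0
  'c' => row 1
  'a' => row 0
  'b' => row 1
  'd' => row 0
  'f' => row 1
  'f' => row 0
  'a' => row 1
  'g' => row 0
  'n' => row 1
Rows:
  Row 0: "padfg"
  Row 1: "cbfan"
First row length: 5

5


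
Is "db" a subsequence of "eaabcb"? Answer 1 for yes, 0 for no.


Check if "db" is a subsequence of "eaabcb"
Greedy scan:
  Position 0 ('e'): no match needed
  Position 1 ('a'): no match needed
  Position 2 ('a'): no match needed
  Position 3 ('b'): no match needed
  Position 4 ('c'): no match needed
  Position 5 ('b'): no match needed
Only matched 0/2 characters => not a subsequence

0


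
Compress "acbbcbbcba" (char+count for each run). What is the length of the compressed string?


Input: acbbcbbcba
Runs:
  'a' x 1 => "a1"
  'c' x 1 => "c1"
  'b' x 2 => "b2"
  'c' x 1 => "c1"
  'b' x 2 => "b2"
  'c' x 1 => "c1"
  'b' x 1 => "b1"
  'a' x 1 => "a1"
Compressed: "a1c1b2c1b2c1b1a1"
Compressed length: 16

16


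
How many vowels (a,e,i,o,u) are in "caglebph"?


Input: caglebph
Checking each character:
  'c' at position 0: consonant
  'a' at position 1: vowel (running total: 1)
  'g' at position 2: consonant
  'l' at position 3: consonant
  'e' at position 4: vowel (running total: 2)
  'b' at position 5: consonant
  'p' at position 6: consonant
  'h' at position 7: consonant
Total vowels: 2

2


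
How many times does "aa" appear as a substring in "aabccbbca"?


Searching for "aa" in "aabccbbca"
Scanning each position:
  Position 0: "aa" => MATCH
  Position 1: "ab" => no
  Position 2: "bc" => no
  Position 3: "cc" => no
  Position 4: "cb" => no
  Position 5: "bb" => no
  Position 6: "bc" => no
  Position 7: "ca" => no
Total occurrences: 1

1


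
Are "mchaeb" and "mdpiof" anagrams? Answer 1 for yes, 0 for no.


Strings: "mchaeb", "mdpiof"
Sorted first:  abcehm
Sorted second: dfimop
Differ at position 0: 'a' vs 'd' => not anagrams

0


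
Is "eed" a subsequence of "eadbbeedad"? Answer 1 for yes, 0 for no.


Check if "eed" is a subsequence of "eadbbeedad"
Greedy scan:
  Position 0 ('e'): matches sub[0] = 'e'
  Position 1 ('a'): no match needed
  Position 2 ('d'): no match needed
  Position 3 ('b'): no match needed
  Position 4 ('b'): no match needed
  Position 5 ('e'): matches sub[1] = 'e'
  Position 6 ('e'): no match needed
  Position 7 ('d'): matches sub[2] = 'd'
  Position 8 ('a'): no match needed
  Position 9 ('d'): no match needed
All 3 characters matched => is a subsequence

1


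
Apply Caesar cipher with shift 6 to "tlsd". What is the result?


Caesar cipher: shift "tlsd" by 6
  't' (pos 19) + 6 = pos 25 = 'z'
  'l' (pos 11) + 6 = pos 17 = 'r'
  's' (pos 18) + 6 = pos 24 = 'y'
  'd' (pos 3) + 6 = pos 9 = 'j'
Result: zryj

zryj


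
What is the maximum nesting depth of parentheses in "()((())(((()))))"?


Input: "()((())(((()))))"
Tracking depth:
  Position 0 '(': depth becomes 1
  Position 1 ')': depth becomes 0
  Position 2 '(': depth becomes 1
  Position 3 '(': depth becomes 2
  Position 4 '(': depth becomes 3
  Position 5 ')': depth becomes 2
  Position 6 ')': depth becomes 1
  Position 7 '(': depth becomes 2
  Position 8 '(': depth becomes 3
  Position 9 '(': depth becomes 4
  Position 10 '(': depth becomes 5
  Position 11 ')': depth becomes 4
  Position 12 ')': depth becomes 3
  Position 13 ')': depth becomes 2
  Position 14 ')': depth becomes 1
  Position 15 ')': depth becomes 0
Maximum depth reached: 5

5


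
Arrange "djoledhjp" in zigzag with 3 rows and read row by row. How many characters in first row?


Zigzag "djoledhjp" into 3 rows:
Placing characters:
  'd' => row 0
  'j' => row 1
  'o' => row 2
  'l' => row 1
  'e' => row 0
  'd' => row 1
  'h' => row 2
  'j' => row 1
  'p' => row 0
Rows:
  Row 0: "dep"
  Row 1: "jldj"
  Row 2: "oh"
First row length: 3

3


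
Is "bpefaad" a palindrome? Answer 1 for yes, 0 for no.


Input: bpefaad
Reversed: daafepb
  Compare pos 0 ('b') with pos 6 ('d'): MISMATCH
  Compare pos 1 ('p') with pos 5 ('a'): MISMATCH
  Compare pos 2 ('e') with pos 4 ('a'): MISMATCH
Result: not a palindrome

0


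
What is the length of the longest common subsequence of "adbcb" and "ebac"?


LCS of "adbcb" and "ebac"
DP table:
           e    b    a    c
      0    0    0    0    0
  a   0    0    0    1    1
  d   0    0    0    1    1
  b   0    0    1    1    1
  c   0    0    1    1    2
  b   0    0    1    1    2
LCS length = dp[5][4] = 2

2


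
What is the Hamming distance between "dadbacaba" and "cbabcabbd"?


Comparing "dadbacaba" and "cbabcabbd" position by position:
  Position 0: 'd' vs 'c' => differ
  Position 1: 'a' vs 'b' => differ
  Position 2: 'd' vs 'a' => differ
  Position 3: 'b' vs 'b' => same
  Position 4: 'a' vs 'c' => differ
  Position 5: 'c' vs 'a' => differ
  Position 6: 'a' vs 'b' => differ
  Position 7: 'b' vs 'b' => same
  Position 8: 'a' vs 'd' => differ
Total differences (Hamming distance): 7

7


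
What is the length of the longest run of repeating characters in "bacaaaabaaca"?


Input: "bacaaaabaaca"
Scanning for longest run:
  Position 1 ('a'): new char, reset run to 1
  Position 2 ('c'): new char, reset run to 1
  Position 3 ('a'): new char, reset run to 1
  Position 4 ('a'): continues run of 'a', length=2
  Position 5 ('a'): continues run of 'a', length=3
  Position 6 ('a'): continues run of 'a', length=4
  Position 7 ('b'): new char, reset run to 1
  Position 8 ('a'): new char, reset run to 1
  Position 9 ('a'): continues run of 'a', length=2
  Position 10 ('c'): new char, reset run to 1
  Position 11 ('a'): new char, reset run to 1
Longest run: 'a' with length 4

4


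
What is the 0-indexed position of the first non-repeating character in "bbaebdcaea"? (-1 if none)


Input: bbaebdcaea
Character frequencies:
  'a': 3
  'b': 3
  'c': 1
  'd': 1
  'e': 2
Scanning left to right for freq == 1:
  Position 0 ('b'): freq=3, skip
  Position 1 ('b'): freq=3, skip
  Position 2 ('a'): freq=3, skip
  Position 3 ('e'): freq=2, skip
  Position 4 ('b'): freq=3, skip
  Position 5 ('d'): unique! => answer = 5

5


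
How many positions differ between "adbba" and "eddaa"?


Comparing "adbba" and "eddaa" position by position:
  Position 0: 'a' vs 'e' => DIFFER
  Position 1: 'd' vs 'd' => same
  Position 2: 'b' vs 'd' => DIFFER
  Position 3: 'b' vs 'a' => DIFFER
  Position 4: 'a' vs 'a' => same
Positions that differ: 3

3


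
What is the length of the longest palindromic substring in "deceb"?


Input: "deceb"
Checking substrings for palindromes:
  [1:4] "ece" (len 3) => palindrome
Longest palindromic substring: "ece" with length 3

3


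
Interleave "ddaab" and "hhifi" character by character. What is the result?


Interleaving "ddaab" and "hhifi":
  Position 0: 'd' from first, 'h' from second => "dh"
  Position 1: 'd' from first, 'h' from second => "dh"
  Position 2: 'a' from first, 'i' from second => "ai"
  Position 3: 'a' from first, 'f' from second => "af"
  Position 4: 'b' from first, 'i' from second => "bi"
Result: dhdhaiafbi

dhdhaiafbi


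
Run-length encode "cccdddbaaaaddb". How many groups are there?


Input: cccdddbaaaaddb
Scanning for consecutive runs:
  Group 1: 'c' x 3 (positions 0-2)
  Group 2: 'd' x 3 (positions 3-5)
  Group 3: 'b' x 1 (positions 6-6)
  Group 4: 'a' x 4 (positions 7-10)
  Group 5: 'd' x 2 (positions 11-12)
  Group 6: 'b' x 1 (positions 13-13)
Total groups: 6

6


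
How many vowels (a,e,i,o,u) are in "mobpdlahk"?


Input: mobpdlahk
Checking each character:
  'm' at position 0: consonant
  'o' at position 1: vowel (running total: 1)
  'b' at position 2: consonant
  'p' at position 3: consonant
  'd' at position 4: consonant
  'l' at position 5: consonant
  'a' at position 6: vowel (running total: 2)
  'h' at position 7: consonant
  'k' at position 8: consonant
Total vowels: 2

2


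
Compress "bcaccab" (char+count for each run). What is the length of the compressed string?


Input: bcaccab
Runs:
  'b' x 1 => "b1"
  'c' x 1 => "c1"
  'a' x 1 => "a1"
  'c' x 2 => "c2"
  'a' x 1 => "a1"
  'b' x 1 => "b1"
Compressed: "b1c1a1c2a1b1"
Compressed length: 12

12


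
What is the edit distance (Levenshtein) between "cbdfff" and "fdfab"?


Computing edit distance: "cbdfff" -> "fdfab"
DP table:
           f    d    f    a    b
      0    1    2    3    4    5
  c   1    1    2    3    4    5
  b   2    2    2    3    4    4
  d   3    3    2    3    4    5
  f   4    3    3    2    3    4
  f   5    4    4    3    3    4
  f   6    5    5    4    4    4
Edit distance = dp[6][5] = 4

4


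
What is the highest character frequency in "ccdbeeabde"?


Input: ccdbeeabde
Character counts:
  'a': 1
  'b': 2
  'c': 2
  'd': 2
  'e': 3
Maximum frequency: 3

3


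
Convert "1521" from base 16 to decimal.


Input: "1521" in base 16
Positional expansion:
  Digit '1' (value 1) x 16^3 = 4096
  Digit '5' (value 5) x 16^2 = 1280
  Digit '2' (value 2) x 16^1 = 32
  Digit '1' (value 1) x 16^0 = 1
Sum = 5409

5409


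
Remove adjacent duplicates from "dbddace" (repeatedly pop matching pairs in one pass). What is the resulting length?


Input: dbddace
Stack-based adjacent duplicate removal:
  Read 'd': push. Stack: d
  Read 'b': push. Stack: db
  Read 'd': push. Stack: dbd
  Read 'd': matches stack top 'd' => pop. Stack: db
  Read 'a': push. Stack: dba
  Read 'c': push. Stack: dbac
  Read 'e': push. Stack: dbace
Final stack: "dbace" (length 5)

5


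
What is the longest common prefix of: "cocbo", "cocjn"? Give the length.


Words: cocbo, cocjn
  Position 0: all 'c' => match
  Position 1: all 'o' => match
  Position 2: all 'c' => match
  Position 3: ('b', 'j') => mismatch, stop
LCP = "coc" (length 3)

3


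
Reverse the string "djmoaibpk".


Input: djmoaibpk
Reading characters right to left:
  Position 8: 'k'
  Position 7: 'p'
  Position 6: 'b'
  Position 5: 'i'
  Position 4: 'a'
  Position 3: 'o'
  Position 2: 'm'
  Position 1: 'j'
  Position 0: 'd'
Reversed: kpbiaomjd

kpbiaomjd


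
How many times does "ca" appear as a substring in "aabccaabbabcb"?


Searching for "ca" in "aabccaabbabcb"
Scanning each position:
  Position 0: "aa" => no
  Position 1: "ab" => no
  Position 2: "bc" => no
  Position 3: "cc" => no
  Position 4: "ca" => MATCH
  Position 5: "aa" => no
  Position 6: "ab" => no
  Position 7: "bb" => no
  Position 8: "ba" => no
  Position 9: "ab" => no
  Position 10: "bc" => no
  Position 11: "cb" => no
Total occurrences: 1

1


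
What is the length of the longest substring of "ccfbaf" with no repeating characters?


Input: "ccfbaf"
Sliding window (track last position of each char):
  Position 0 ('c'): window [0,0] length 1 -- new best
  Position 1 ('c'): repeat (last at 0), move window start to 1
  Position 1 ('c'): window [1,1] length 1
  Position 2 ('f'): window [1,2] length 2 -- new best
  Position 3 ('b'): window [1,3] length 3 -- new best
  Position 4 ('a'): window [1,4] length 4 -- new best
  Position 5 ('f'): repeat (last at 2), move window start to 3
  Position 5 ('f'): window [3,5] length 3
Longest substring with no repeats: "cfba" with length 4

4


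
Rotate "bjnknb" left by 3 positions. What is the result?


Input: "bjnknb", rotate left by 3
First 3 characters: "bjn"
Remaining characters: "knb"
Concatenate remaining + first: "knb" + "bjn" = "knbbjn"

knbbjn


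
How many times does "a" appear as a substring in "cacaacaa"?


Searching for "a" in "cacaacaa"
Scanning each position:
  Position 0: "c" => no
  Position 1: "a" => MATCH
  Position 2: "c" => no
  Position 3: "a" => MATCH
  Position 4: "a" => MATCH
  Position 5: "c" => no
  Position 6: "a" => MATCH
  Position 7: "a" => MATCH
Total occurrences: 5

5


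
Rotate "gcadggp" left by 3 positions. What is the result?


Input: "gcadggp", rotate left by 3
First 3 characters: "gca"
Remaining characters: "dggp"
Concatenate remaining + first: "dggp" + "gca" = "dggpgca"

dggpgca


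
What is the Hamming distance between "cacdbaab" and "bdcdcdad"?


Comparing "cacdbaab" and "bdcdcdad" position by position:
  Position 0: 'c' vs 'b' => differ
  Position 1: 'a' vs 'd' => differ
  Position 2: 'c' vs 'c' => same
  Position 3: 'd' vs 'd' => same
  Position 4: 'b' vs 'c' => differ
  Position 5: 'a' vs 'd' => differ
  Position 6: 'a' vs 'a' => same
  Position 7: 'b' vs 'd' => differ
Total differences (Hamming distance): 5

5


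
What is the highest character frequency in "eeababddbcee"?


Input: eeababddbcee
Character counts:
  'a': 2
  'b': 3
  'c': 1
  'd': 2
  'e': 4
Maximum frequency: 4

4


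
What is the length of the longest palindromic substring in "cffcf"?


Input: "cffcf"
Checking substrings for palindromes:
  [0:4] "cffc" (len 4) => palindrome
  [2:5] "fcf" (len 3) => palindrome
  [1:3] "ff" (len 2) => palindrome
Longest palindromic substring: "cffc" with length 4

4


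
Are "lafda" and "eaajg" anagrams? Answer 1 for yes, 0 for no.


Strings: "lafda", "eaajg"
Sorted first:  aadfl
Sorted second: aaegj
Differ at position 2: 'd' vs 'e' => not anagrams

0


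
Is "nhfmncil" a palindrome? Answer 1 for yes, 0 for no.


Input: nhfmncil
Reversed: licnmfhn
  Compare pos 0 ('n') with pos 7 ('l'): MISMATCH
  Compare pos 1 ('h') with pos 6 ('i'): MISMATCH
  Compare pos 2 ('f') with pos 5 ('c'): MISMATCH
  Compare pos 3 ('m') with pos 4 ('n'): MISMATCH
Result: not a palindrome

0


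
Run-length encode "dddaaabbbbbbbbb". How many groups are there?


Input: dddaaabbbbbbbbb
Scanning for consecutive runs:
  Group 1: 'd' x 3 (positions 0-2)
  Group 2: 'a' x 3 (positions 3-5)
  Group 3: 'b' x 9 (positions 6-14)
Total groups: 3

3


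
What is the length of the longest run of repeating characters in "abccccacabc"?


Input: "abccccacabc"
Scanning for longest run:
  Position 1 ('b'): new char, reset run to 1
  Position 2 ('c'): new char, reset run to 1
  Position 3 ('c'): continues run of 'c', length=2
  Position 4 ('c'): continues run of 'c', length=3
  Position 5 ('c'): continues run of 'c', length=4
  Position 6 ('a'): new char, reset run to 1
  Position 7 ('c'): new char, reset run to 1
  Position 8 ('a'): new char, reset run to 1
  Position 9 ('b'): new char, reset run to 1
  Position 10 ('c'): new char, reset run to 1
Longest run: 'c' with length 4

4


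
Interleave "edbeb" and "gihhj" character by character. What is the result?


Interleaving "edbeb" and "gihhj":
  Position 0: 'e' from first, 'g' from second => "eg"
  Position 1: 'd' from first, 'i' from second => "di"
  Position 2: 'b' from first, 'h' from second => "bh"
  Position 3: 'e' from first, 'h' from second => "eh"
  Position 4: 'b' from first, 'j' from second => "bj"
Result: egdibhehbj

egdibhehbj


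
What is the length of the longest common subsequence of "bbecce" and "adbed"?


LCS of "bbecce" and "adbed"
DP table:
           a    d    b    e    d
      0    0    0    0    0    0
  b   0    0    0    1    1    1
  b   0    0    0    1    1    1
  e   0    0    0    1    2    2
  c   0    0    0    1    2    2
  c   0    0    0    1    2    2
  e   0    0    0    1    2    2
LCS length = dp[6][5] = 2

2


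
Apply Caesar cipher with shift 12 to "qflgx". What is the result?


Caesar cipher: shift "qflgx" by 12
  'q' (pos 16) + 12 = pos 2 = 'c'
  'f' (pos 5) + 12 = pos 17 = 'r'
  'l' (pos 11) + 12 = pos 23 = 'x'
  'g' (pos 6) + 12 = pos 18 = 's'
  'x' (pos 23) + 12 = pos 9 = 'j'
Result: crxsj

crxsj


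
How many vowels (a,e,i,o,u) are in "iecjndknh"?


Input: iecjndknh
Checking each character:
  'i' at position 0: vowel (running total: 1)
  'e' at position 1: vowel (running total: 2)
  'c' at position 2: consonant
  'j' at position 3: consonant
  'n' at position 4: consonant
  'd' at position 5: consonant
  'k' at position 6: consonant
  'n' at position 7: consonant
  'h' at position 8: consonant
Total vowels: 2

2


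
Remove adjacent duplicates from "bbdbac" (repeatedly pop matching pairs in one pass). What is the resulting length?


Input: bbdbac
Stack-based adjacent duplicate removal:
  Read 'b': push. Stack: b
  Read 'b': matches stack top 'b' => pop. Stack: (empty)
  Read 'd': push. Stack: d
  Read 'b': push. Stack: db
  Read 'a': push. Stack: dba
  Read 'c': push. Stack: dbac
Final stack: "dbac" (length 4)

4


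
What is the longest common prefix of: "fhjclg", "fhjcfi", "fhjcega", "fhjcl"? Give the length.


Words: fhjclg, fhjcfi, fhjcega, fhjcl
  Position 0: all 'f' => match
  Position 1: all 'h' => match
  Position 2: all 'j' => match
  Position 3: all 'c' => match
  Position 4: ('l', 'f', 'e', 'l') => mismatch, stop
LCP = "fhjc" (length 4)

4


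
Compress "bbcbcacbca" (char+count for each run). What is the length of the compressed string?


Input: bbcbcacbca
Runs:
  'b' x 2 => "b2"
  'c' x 1 => "c1"
  'b' x 1 => "b1"
  'c' x 1 => "c1"
  'a' x 1 => "a1"
  'c' x 1 => "c1"
  'b' x 1 => "b1"
  'c' x 1 => "c1"
  'a' x 1 => "a1"
Compressed: "b2c1b1c1a1c1b1c1a1"
Compressed length: 18

18


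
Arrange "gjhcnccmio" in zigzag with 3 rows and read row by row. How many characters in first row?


Zigzag "gjhcnccmio" into 3 rows:
Placing characters:
  'g' => row 0
  'j' => row 1
  'h' => row 2
  'c' => row 1
  'n' => row 0
  'c' => row 1
  'c' => row 2
  'm' => row 1
  'i' => row 0
  'o' => row 1
Rows:
  Row 0: "gni"
  Row 1: "jccmo"
  Row 2: "hc"
First row length: 3

3


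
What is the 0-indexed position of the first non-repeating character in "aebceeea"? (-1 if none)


Input: aebceeea
Character frequencies:
  'a': 2
  'b': 1
  'c': 1
  'e': 4
Scanning left to right for freq == 1:
  Position 0 ('a'): freq=2, skip
  Position 1 ('e'): freq=4, skip
  Position 2 ('b'): unique! => answer = 2

2


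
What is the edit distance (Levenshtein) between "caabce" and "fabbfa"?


Computing edit distance: "caabce" -> "fabbfa"
DP table:
           f    a    b    b    f    a
      0    1    2    3    4    5    6
  c   1    1    2    3    4    5    6
  a   2    2    1    2    3    4    5
  a   3    3    2    2    3    4    4
  b   4    4    3    2    2    3    4
  c   5    5    4    3    3    3    4
  e   6    6    5    4    4    4    4
Edit distance = dp[6][6] = 4

4


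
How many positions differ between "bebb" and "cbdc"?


Comparing "bebb" and "cbdc" position by position:
  Position 0: 'b' vs 'c' => DIFFER
  Position 1: 'e' vs 'b' => DIFFER
  Position 2: 'b' vs 'd' => DIFFER
  Position 3: 'b' vs 'c' => DIFFER
Positions that differ: 4

4


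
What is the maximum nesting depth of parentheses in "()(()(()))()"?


Input: "()(()(()))()"
Tracking depth:
  Position 0 '(': depth becomes 1
  Position 1 ')': depth becomes 0
  Position 2 '(': depth becomes 1
  Position 3 '(': depth becomes 2
  Position 4 ')': depth becomes 1
  Position 5 '(': depth becomes 2
  Position 6 '(': depth becomes 3
  Position 7 ')': depth becomes 2
  Position 8 ')': depth becomes 1
  Position 9 ')': depth becomes 0
  Position 10 '(': depth becomes 1
  Position 11 ')': depth becomes 0
Maximum depth reached: 3

3


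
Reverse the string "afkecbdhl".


Input: afkecbdhl
Reading characters right to left:
  Position 8: 'l'
  Position 7: 'h'
  Position 6: 'd'
  Position 5: 'b'
  Position 4: 'c'
  Position 3: 'e'
  Position 2: 'k'
  Position 1: 'f'
  Position 0: 'a'
Reversed: lhdbcekfa

lhdbcekfa


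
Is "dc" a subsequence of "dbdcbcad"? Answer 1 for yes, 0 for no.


Check if "dc" is a subsequence of "dbdcbcad"
Greedy scan:
  Position 0 ('d'): matches sub[0] = 'd'
  Position 1 ('b'): no match needed
  Position 2 ('d'): no match needed
  Position 3 ('c'): matches sub[1] = 'c'
  Position 4 ('b'): no match needed
  Position 5 ('c'): no match needed
  Position 6 ('a'): no match needed
  Position 7 ('d'): no match needed
All 2 characters matched => is a subsequence

1


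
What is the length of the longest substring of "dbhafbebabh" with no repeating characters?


Input: "dbhafbebabh"
Sliding window (track last position of each char):
  Position 0 ('d'): window [0,0] length 1 -- new best
  Position 1 ('b'): window [0,1] length 2 -- new best
  Position 2 ('h'): window [0,2] length 3 -- new best
  Position 3 ('a'): window [0,3] length 4 -- new best
  Position 4 ('f'): window [0,4] length 5 -- new best
  Position 5 ('b'): repeat (last at 1), move window start to 2
  Position 5 ('b'): window [2,5] length 4
  Position 6 ('e'): window [2,6] length 5
  Position 7 ('b'): repeat (last at 5), move window start to 6
  Position 7 ('b'): window [6,7] length 2
  Position 8 ('a'): window [6,8] length 3
  Position 9 ('b'): repeat (last at 7), move window start to 8
  Position 9 ('b'): window [8,9] length 2
  Position 10 ('h'): window [8,10] length 3
Longest substring with no repeats: "dbhaf" with length 5

5


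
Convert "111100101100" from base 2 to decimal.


Input: "111100101100" in base 2
Positional expansion:
  Digit '1' (value 1) x 2^11 = 2048
  Digit '1' (value 1) x 2^10 = 1024
  Digit '1' (value 1) x 2^9 = 512
  Digit '1' (value 1) x 2^8 = 256
  Digit '0' (value 0) x 2^7 = 0
  Digit '0' (value 0) x 2^6 = 0
  Digit '1' (value 1) x 2^5 = 32
  Digit '0' (value 0) x 2^4 = 0
  Digit '1' (value 1) x 2^3 = 8
  Digit '1' (value 1) x 2^2 = 4
  Digit '0' (value 0) x 2^1 = 0
  Digit '0' (value 0) x 2^0 = 0
Sum = 3884

3884


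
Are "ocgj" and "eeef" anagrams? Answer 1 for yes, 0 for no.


Strings: "ocgj", "eeef"
Sorted first:  cgjo
Sorted second: eeef
Differ at position 0: 'c' vs 'e' => not anagrams

0


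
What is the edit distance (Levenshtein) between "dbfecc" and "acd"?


Computing edit distance: "dbfecc" -> "acd"
DP table:
           a    c    d
      0    1    2    3
  d   1    1    2    2
  b   2    2    2    3
  f   3    3    3    3
  e   4    4    4    4
  c   5    5    4    5
  c   6    6    5    5
Edit distance = dp[6][3] = 5

5


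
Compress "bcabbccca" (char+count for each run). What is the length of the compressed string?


Input: bcabbccca
Runs:
  'b' x 1 => "b1"
  'c' x 1 => "c1"
  'a' x 1 => "a1"
  'b' x 2 => "b2"
  'c' x 3 => "c3"
  'a' x 1 => "a1"
Compressed: "b1c1a1b2c3a1"
Compressed length: 12

12


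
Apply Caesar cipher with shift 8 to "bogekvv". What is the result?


Caesar cipher: shift "bogekvv" by 8
  'b' (pos 1) + 8 = pos 9 = 'j'
  'o' (pos 14) + 8 = pos 22 = 'w'
  'g' (pos 6) + 8 = pos 14 = 'o'
  'e' (pos 4) + 8 = pos 12 = 'm'
  'k' (pos 10) + 8 = pos 18 = 's'
  'v' (pos 21) + 8 = pos 3 = 'd'
  'v' (pos 21) + 8 = pos 3 = 'd'
Result: jwomsdd

jwomsdd


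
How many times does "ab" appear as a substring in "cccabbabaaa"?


Searching for "ab" in "cccabbabaaa"
Scanning each position:
  Position 0: "cc" => no
  Position 1: "cc" => no
  Position 2: "ca" => no
  Position 3: "ab" => MATCH
  Position 4: "bb" => no
  Position 5: "ba" => no
  Position 6: "ab" => MATCH
  Position 7: "ba" => no
  Position 8: "aa" => no
  Position 9: "aa" => no
Total occurrences: 2

2


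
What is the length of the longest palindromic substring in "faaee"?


Input: "faaee"
Checking substrings for palindromes:
  [1:3] "aa" (len 2) => palindrome
  [3:5] "ee" (len 2) => palindrome
Longest palindromic substring: "aa" with length 2

2


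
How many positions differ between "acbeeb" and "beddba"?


Comparing "acbeeb" and "beddba" position by position:
  Position 0: 'a' vs 'b' => DIFFER
  Position 1: 'c' vs 'e' => DIFFER
  Position 2: 'b' vs 'd' => DIFFER
  Position 3: 'e' vs 'd' => DIFFER
  Position 4: 'e' vs 'b' => DIFFER
  Position 5: 'b' vs 'a' => DIFFER
Positions that differ: 6

6


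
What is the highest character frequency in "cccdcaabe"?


Input: cccdcaabe
Character counts:
  'a': 2
  'b': 1
  'c': 4
  'd': 1
  'e': 1
Maximum frequency: 4

4


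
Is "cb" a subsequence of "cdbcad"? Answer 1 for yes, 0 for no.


Check if "cb" is a subsequence of "cdbcad"
Greedy scan:
  Position 0 ('c'): matches sub[0] = 'c'
  Position 1 ('d'): no match needed
  Position 2 ('b'): matches sub[1] = 'b'
  Position 3 ('c'): no match needed
  Position 4 ('a'): no match needed
  Position 5 ('d'): no match needed
All 2 characters matched => is a subsequence

1


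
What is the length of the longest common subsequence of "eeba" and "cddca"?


LCS of "eeba" and "cddca"
DP table:
           c    d    d    c    a
      0    0    0    0    0    0
  e   0    0    0    0    0    0
  e   0    0    0    0    0    0
  b   0    0    0    0    0    0
  a   0    0    0    0    0    1
LCS length = dp[4][5] = 1

1


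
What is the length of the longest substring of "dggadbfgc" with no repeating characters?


Input: "dggadbfgc"
Sliding window (track last position of each char):
  Position 0 ('d'): window [0,0] length 1 -- new best
  Position 1 ('g'): window [0,1] length 2 -- new best
  Position 2 ('g'): repeat (last at 1), move window start to 2
  Position 2 ('g'): window [2,2] length 1
  Position 3 ('a'): window [2,3] length 2
  Position 4 ('d'): window [2,4] length 3 -- new best
  Position 5 ('b'): window [2,5] length 4 -- new best
  Position 6 ('f'): window [2,6] length 5 -- new best
  Position 7 ('g'): repeat (last at 2), move window start to 3
  Position 7 ('g'): window [3,7] length 5
  Position 8 ('c'): window [3,8] length 6 -- new best
Longest substring with no repeats: "adbfgc" with length 6

6


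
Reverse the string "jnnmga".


Input: jnnmga
Reading characters right to left:
  Position 5: 'a'
  Position 4: 'g'
  Position 3: 'm'
  Position 2: 'n'
  Position 1: 'n'
  Position 0: 'j'
Reversed: agmnnj

agmnnj


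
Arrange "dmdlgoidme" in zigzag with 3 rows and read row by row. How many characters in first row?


Zigzag "dmdlgoidme" into 3 rows:
Placing characters:
  'd' => row 0
  'm' => row 1
  'd' => row 2
  'l' => row 1
  'g' => row 0
  'o' => row 1
  'i' => row 2
  'd' => row 1
  'm' => row 0
  'e' => row 1
Rows:
  Row 0: "dgm"
  Row 1: "mlode"
  Row 2: "di"
First row length: 3

3


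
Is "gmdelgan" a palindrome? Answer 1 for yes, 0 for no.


Input: gmdelgan
Reversed: nagledmg
  Compare pos 0 ('g') with pos 7 ('n'): MISMATCH
  Compare pos 1 ('m') with pos 6 ('a'): MISMATCH
  Compare pos 2 ('d') with pos 5 ('g'): MISMATCH
  Compare pos 3 ('e') with pos 4 ('l'): MISMATCH
Result: not a palindrome

0


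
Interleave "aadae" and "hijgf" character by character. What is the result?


Interleaving "aadae" and "hijgf":
  Position 0: 'a' from first, 'h' from second => "ah"
  Position 1: 'a' from first, 'i' from second => "ai"
  Position 2: 'd' from first, 'j' from second => "dj"
  Position 3: 'a' from first, 'g' from second => "ag"
  Position 4: 'e' from first, 'f' from second => "ef"
Result: ahaidjagef

ahaidjagef


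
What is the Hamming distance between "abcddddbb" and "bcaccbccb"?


Comparing "abcddddbb" and "bcaccbccb" position by position:
  Position 0: 'a' vs 'b' => differ
  Position 1: 'b' vs 'c' => differ
  Position 2: 'c' vs 'a' => differ
  Position 3: 'd' vs 'c' => differ
  Position 4: 'd' vs 'c' => differ
  Position 5: 'd' vs 'b' => differ
  Position 6: 'd' vs 'c' => differ
  Position 7: 'b' vs 'c' => differ
  Position 8: 'b' vs 'b' => same
Total differences (Hamming distance): 8

8


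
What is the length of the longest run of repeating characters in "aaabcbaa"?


Input: "aaabcbaa"
Scanning for longest run:
  Position 1 ('a'): continues run of 'a', length=2
  Position 2 ('a'): continues run of 'a', length=3
  Position 3 ('b'): new char, reset run to 1
  Position 4 ('c'): new char, reset run to 1
  Position 5 ('b'): new char, reset run to 1
  Position 6 ('a'): new char, reset run to 1
  Position 7 ('a'): continues run of 'a', length=2
Longest run: 'a' with length 3

3


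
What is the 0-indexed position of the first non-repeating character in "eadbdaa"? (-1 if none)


Input: eadbdaa
Character frequencies:
  'a': 3
  'b': 1
  'd': 2
  'e': 1
Scanning left to right for freq == 1:
  Position 0 ('e'): unique! => answer = 0

0


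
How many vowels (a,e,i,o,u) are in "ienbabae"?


Input: ienbabae
Checking each character:
  'i' at position 0: vowel (running total: 1)
  'e' at position 1: vowel (running total: 2)
  'n' at position 2: consonant
  'b' at position 3: consonant
  'a' at position 4: vowel (running total: 3)
  'b' at position 5: consonant
  'a' at position 6: vowel (running total: 4)
  'e' at position 7: vowel (running total: 5)
Total vowels: 5

5


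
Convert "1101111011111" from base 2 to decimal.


Input: "1101111011111" in base 2
Positional expansion:
  Digit '1' (value 1) x 2^12 = 4096
  Digit '1' (value 1) x 2^11 = 2048
  Digit '0' (value 0) x 2^10 = 0
  Digit '1' (value 1) x 2^9 = 512
  Digit '1' (value 1) x 2^8 = 256
  Digit '1' (value 1) x 2^7 = 128
  Digit '1' (value 1) x 2^6 = 64
  Digit '0' (value 0) x 2^5 = 0
  Digit '1' (value 1) x 2^4 = 16
  Digit '1' (value 1) x 2^3 = 8
  Digit '1' (value 1) x 2^2 = 4
  Digit '1' (value 1) x 2^1 = 2
  Digit '1' (value 1) x 2^0 = 1
Sum = 7135

7135


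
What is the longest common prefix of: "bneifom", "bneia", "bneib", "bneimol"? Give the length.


Words: bneifom, bneia, bneib, bneimol
  Position 0: all 'b' => match
  Position 1: all 'n' => match
  Position 2: all 'e' => match
  Position 3: all 'i' => match
  Position 4: ('f', 'a', 'b', 'm') => mismatch, stop
LCP = "bnei" (length 4)

4


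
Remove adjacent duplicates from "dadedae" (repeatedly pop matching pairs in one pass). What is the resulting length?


Input: dadedae
Stack-based adjacent duplicate removal:
  Read 'd': push. Stack: d
  Read 'a': push. Stack: da
  Read 'd': push. Stack: dad
  Read 'e': push. Stack: dade
  Read 'd': push. Stack: daded
  Read 'a': push. Stack: dadeda
  Read 'e': push. Stack: dadedae
Final stack: "dadedae" (length 7)

7


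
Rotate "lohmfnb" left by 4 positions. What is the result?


Input: "lohmfnb", rotate left by 4
First 4 characters: "lohm"
Remaining characters: "fnb"
Concatenate remaining + first: "fnb" + "lohm" = "fnblohm"

fnblohm


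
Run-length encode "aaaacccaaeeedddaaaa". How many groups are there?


Input: aaaacccaaeeedddaaaa
Scanning for consecutive runs:
  Group 1: 'a' x 4 (positions 0-3)
  Group 2: 'c' x 3 (positions 4-6)
  Group 3: 'a' x 2 (positions 7-8)
  Group 4: 'e' x 3 (positions 9-11)
  Group 5: 'd' x 3 (positions 12-14)
  Group 6: 'a' x 4 (positions 15-18)
Total groups: 6

6


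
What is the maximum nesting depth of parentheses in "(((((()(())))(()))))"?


Input: "(((((()(())))(()))))"
Tracking depth:
  Position 0 '(': depth becomes 1
  Position 1 '(': depth becomes 2
  Position 2 '(': depth becomes 3
  Position 3 '(': depth becomes 4
  Position 4 '(': depth becomes 5
  Position 5 '(': depth becomes 6
  Position 6 ')': depth becomes 5
  Position 7 '(': depth becomes 6
  Position 8 '(': depth becomes 7
  Position 9 ')': depth becomes 6
  Position 10 ')': depth becomes 5
  Position 11 ')': depth becomes 4
  Position 12 ')': depth becomes 3
  Position 13 '(': depth becomes 4
  Position 14 '(': depth becomes 5
  Position 15 ')': depth becomes 4
  Position 16 ')': depth becomes 3
  Position 17 ')': depth becomes 2
  Position 18 ')': depth becomes 1
  Position 19 ')': depth becomes 0
Maximum depth reached: 7

7


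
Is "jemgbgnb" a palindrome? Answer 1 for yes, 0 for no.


Input: jemgbgnb
Reversed: bngbgmej
  Compare pos 0 ('j') with pos 7 ('b'): MISMATCH
  Compare pos 1 ('e') with pos 6 ('n'): MISMATCH
  Compare pos 2 ('m') with pos 5 ('g'): MISMATCH
  Compare pos 3 ('g') with pos 4 ('b'): MISMATCH
Result: not a palindrome

0


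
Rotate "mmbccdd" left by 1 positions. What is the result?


Input: "mmbccdd", rotate left by 1
First 1 characters: "m"
Remaining characters: "mbccdd"
Concatenate remaining + first: "mbccdd" + "m" = "mbccddm"

mbccddm


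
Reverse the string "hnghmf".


Input: hnghmf
Reading characters right to left:
  Position 5: 'f'
  Position 4: 'm'
  Position 3: 'h'
  Position 2: 'g'
  Position 1: 'n'
  Position 0: 'h'
Reversed: fmhgnh

fmhgnh


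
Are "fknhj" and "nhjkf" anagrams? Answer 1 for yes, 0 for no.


Strings: "fknhj", "nhjkf"
Sorted first:  fhjkn
Sorted second: fhjkn
Sorted forms match => anagrams

1


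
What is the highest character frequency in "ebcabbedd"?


Input: ebcabbedd
Character counts:
  'a': 1
  'b': 3
  'c': 1
  'd': 2
  'e': 2
Maximum frequency: 3

3


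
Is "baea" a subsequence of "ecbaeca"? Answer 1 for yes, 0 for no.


Check if "baea" is a subsequence of "ecbaeca"
Greedy scan:
  Position 0 ('e'): no match needed
  Position 1 ('c'): no match needed
  Position 2 ('b'): matches sub[0] = 'b'
  Position 3 ('a'): matches sub[1] = 'a'
  Position 4 ('e'): matches sub[2] = 'e'
  Position 5 ('c'): no match needed
  Position 6 ('a'): matches sub[3] = 'a'
All 4 characters matched => is a subsequence

1


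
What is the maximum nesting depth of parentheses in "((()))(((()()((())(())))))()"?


Input: "((()))(((()()((())(())))))()"
Tracking depth:
  Position 0 '(': depth becomes 1
  Position 1 '(': depth becomes 2
  Position 2 '(': depth becomes 3
  Position 3 ')': depth becomes 2
  Position 4 ')': depth becomes 1
  Position 5 ')': depth becomes 0
  Position 6 '(': depth becomes 1
  Position 7 '(': depth becomes 2
  Position 8 '(': depth becomes 3
  Position 9 '(': depth becomes 4
  Position 10 ')': depth becomes 3
  Position 11 '(': depth becomes 4
  Position 12 ')': depth becomes 3
  Position 13 '(': depth becomes 4
  Position 14 '(': depth becomes 5
  Position 15 '(': depth becomes 6
  Position 16 ')': depth becomes 5
  Position 17 ')': depth becomes 4
  Position 18 '(': depth becomes 5
  Position 19 '(': depth becomes 6
  Position 20 ')': depth becomes 5
  Position 21 ')': depth becomes 4
  Position 22 ')': depth becomes 3
  Position 23 ')': depth becomes 2
  Position 24 ')': depth becomes 1
  Position 25 ')': depth becomes 0
  Position 26 '(': depth becomes 1
  Position 27 ')': depth becomes 0
Maximum depth reached: 6

6


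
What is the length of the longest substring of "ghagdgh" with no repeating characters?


Input: "ghagdgh"
Sliding window (track last position of each char):
  Position 0 ('g'): window [0,0] length 1 -- new best
  Position 1 ('h'): window [0,1] length 2 -- new best
  Position 2 ('a'): window [0,2] length 3 -- new best
  Position 3 ('g'): repeat (last at 0), move window start to 1
  Position 3 ('g'): window [1,3] length 3
  Position 4 ('d'): window [1,4] length 4 -- new best
  Position 5 ('g'): repeat (last at 3), move window start to 4
  Position 5 ('g'): window [4,5] length 2
  Position 6 ('h'): window [4,6] length 3
Longest substring with no repeats: "hagd" with length 4

4


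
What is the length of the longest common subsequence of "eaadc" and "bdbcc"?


LCS of "eaadc" and "bdbcc"
DP table:
           b    d    b    c    c
      0    0    0    0    0    0
  e   0    0    0    0    0    0
  a   0    0    0    0    0    0
  a   0    0    0    0    0    0
  d   0    0    1    1    1    1
  c   0    0    1    1    2    2
LCS length = dp[5][5] = 2

2


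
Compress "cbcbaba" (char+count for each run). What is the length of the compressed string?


Input: cbcbaba
Runs:
  'c' x 1 => "c1"
  'b' x 1 => "b1"
  'c' x 1 => "c1"
  'b' x 1 => "b1"
  'a' x 1 => "a1"
  'b' x 1 => "b1"
  'a' x 1 => "a1"
Compressed: "c1b1c1b1a1b1a1"
Compressed length: 14

14
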